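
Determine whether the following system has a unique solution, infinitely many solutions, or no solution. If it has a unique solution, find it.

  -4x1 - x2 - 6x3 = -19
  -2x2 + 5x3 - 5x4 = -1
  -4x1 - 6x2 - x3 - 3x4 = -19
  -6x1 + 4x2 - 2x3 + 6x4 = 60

Row-reduce the augmented matrix:
R1 ← R1 / (-4).
R3 ← R3 + 4·R1.
R4 ← R4 + 6·R1.
R2 ← R2 / (-2).
R1 ← R1 − 1/4·R2.
R3 ← R3 + 5·R2.
R4 ← R4 − 11/2·R2.
R3 ← R3 / (-15/2).
R1 ← R1 − 17/8·R3.
R2 ← R2 + 5/2·R3.
R4 ← R4 − 83/4·R3.
R4 ← R4 / (278/15).
R1 ← R1 − 31/15·R4.
R2 ← R2 + 2/3·R4.
R3 ← R3 + 19/15·R4.
Reading off the reduced rows gives x1 = -5, x2 = 3, x3 = 6, x4 = 5.

x1 = -5, x2 = 3, x3 = 6, x4 = 5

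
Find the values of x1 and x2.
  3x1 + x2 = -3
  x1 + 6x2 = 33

From equation 1: x2 = -3 − 3·x1.
Substitute into equation 2 and solve: x1 = -3.
Then x2 = 6.

x1 = -3, x2 = 6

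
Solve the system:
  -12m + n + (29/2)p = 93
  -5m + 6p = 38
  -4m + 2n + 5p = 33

no solution

Row-reduce:
R1 ← R1 / (-12).
R2 ← R2 + 5·R1.
R3 ← R3 + 4·R1.
R2 ← R2 / (-5/12).
R1 ← R1 + 1/12·R2.
R3 ← R3 − 5/3·R2.
Row 3 reduces to 0 = -1, a contradiction. The system is inconsistent.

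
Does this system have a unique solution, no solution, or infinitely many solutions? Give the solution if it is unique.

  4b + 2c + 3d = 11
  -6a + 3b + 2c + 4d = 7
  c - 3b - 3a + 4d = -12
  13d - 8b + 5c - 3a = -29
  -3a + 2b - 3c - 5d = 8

no solution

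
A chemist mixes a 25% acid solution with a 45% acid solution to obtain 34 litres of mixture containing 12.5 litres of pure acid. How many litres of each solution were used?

litres of solution A: 14, litres of solution B: 20

Let a = litres of solution A, b = litres of solution B.
  a + b = 34
  (1/4)a + (9/20)b = 25/2
From equation 1: a = 34 − b.
Substitute into equation 2 and solve: b = 20.
Then a = 14.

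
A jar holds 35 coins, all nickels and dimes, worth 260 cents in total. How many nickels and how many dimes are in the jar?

nickels: 18, dimes: 17

Let n = nickels, d = dimes.
  n + d = 35
  5n + 10d = 260
From equation 1: n = 35 − d.
Substitute into equation 2 and solve: d = 17.
Then n = 18.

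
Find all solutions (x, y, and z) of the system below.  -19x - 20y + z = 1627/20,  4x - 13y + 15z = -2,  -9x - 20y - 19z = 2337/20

Row-reduce the augmented matrix:
R1 ← R1 / (-19).
R2 ← R2 − 4·R1.
R3 ← R3 + 9·R1.
R2 ← R2 / (-327/19).
R1 ← R1 − 20/19·R2.
R3 ← R3 + 200/19·R2.
R3 ← R3 / (-9410/327).
R1 ← R1 − 287/327·R3.
R2 ← R2 + 289/327·R3.
Reading off the reduced rows gives x = -5/4, y = -3, z = -12/5.

x = -5/4, y = -3, z = -12/5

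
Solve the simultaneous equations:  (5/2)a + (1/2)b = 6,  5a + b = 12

infinitely many solutions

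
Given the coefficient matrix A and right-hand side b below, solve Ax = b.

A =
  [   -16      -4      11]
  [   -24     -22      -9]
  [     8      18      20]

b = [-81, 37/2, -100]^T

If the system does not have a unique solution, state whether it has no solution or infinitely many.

Row-reduce:
R1 ← R1 / (-16).
R2 ← R2 + 24·R1.
R3 ← R3 − 8·R1.
R2 ← R2 / (-16).
R1 ← R1 − 1/4·R2.
R3 ← R3 − 16·R2.
Row 3 reduces to 0 = -1/2, a contradiction. The system is inconsistent.

no solution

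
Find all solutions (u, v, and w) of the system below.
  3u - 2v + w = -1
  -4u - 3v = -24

Row-reduce:
R1 ← R1 / (3).
R2 ← R2 + 4·R1.
R2 ← R2 / (-17/3).
R1 ← R1 + 2/3·R2.
Rank is 2 with 3 unknowns, leaving w free.

infinitely many solutions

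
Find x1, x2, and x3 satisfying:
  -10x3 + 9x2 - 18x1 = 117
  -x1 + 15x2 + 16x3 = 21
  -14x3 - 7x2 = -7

Row-reduce the augmented matrix:
R1 ← R1 / (-18).
R2 ← R2 + 1·R1.
R2 ← R2 / (29/2).
R1 ← R1 + 1/2·R2.
R3 ← R3 + 7·R2.
R3 ← R3 / (-1568/261).
R1 ← R1 − 98/87·R3.
R2 ← R2 − 298/261·R3.
Reading off the reduced rows gives x1 = -6, x2 = 1, x3 = 0.

x1 = -6, x2 = 1, x3 = 0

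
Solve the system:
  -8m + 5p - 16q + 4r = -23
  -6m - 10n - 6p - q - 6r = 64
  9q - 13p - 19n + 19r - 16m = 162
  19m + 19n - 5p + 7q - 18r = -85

infinitely many solutions

Row-reduce:
R1 ← R1 / (-8).
R2 ← R2 + 6·R1.
R3 ← R3 + 16·R1.
R4 ← R4 − 19·R1.
R2 ← R2 / (-10).
R3 ← R3 + 19·R2.
R4 ← R4 − 19·R2.
R3 ← R3 / (-179/40).
R1 ← R1 + 5/8·R3.
R2 ← R2 − 39/40·R3.
R4 ← R4 + 233/20·R3.
R4 ← R4 / (-22349/358).
R1 ← R1 + 289/358·R4.
R2 ← R2 − 587/179·R4.
R3 ← R3 + 804/179·R4.
Rank is 4 with 5 unknowns, leaving r free.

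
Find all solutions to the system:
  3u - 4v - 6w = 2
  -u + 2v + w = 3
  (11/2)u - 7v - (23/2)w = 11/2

infinitely many solutions

Row-reduce:
R1 ← R1 / (3).
R2 ← R2 + 1·R1.
R3 ← R3 − 11/2·R1.
R2 ← R2 / (2/3).
R1 ← R1 + 4/3·R2.
R3 ← R3 − 1/3·R2.
Rank is 2 with 3 unknowns, leaving w free.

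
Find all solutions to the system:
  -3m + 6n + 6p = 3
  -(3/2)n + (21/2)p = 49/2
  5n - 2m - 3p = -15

no solution

Row-reduce:
R1 ← R1 / (-3).
R3 ← R3 + 2·R1.
R2 ← R2 / (-3/2).
R1 ← R1 + 2·R2.
R3 ← R3 − 1·R2.
Row 3 reduces to 0 = -2/3, a contradiction. The system is inconsistent.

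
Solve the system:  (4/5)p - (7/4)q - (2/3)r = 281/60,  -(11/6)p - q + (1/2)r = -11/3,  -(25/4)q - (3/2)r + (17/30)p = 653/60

no solution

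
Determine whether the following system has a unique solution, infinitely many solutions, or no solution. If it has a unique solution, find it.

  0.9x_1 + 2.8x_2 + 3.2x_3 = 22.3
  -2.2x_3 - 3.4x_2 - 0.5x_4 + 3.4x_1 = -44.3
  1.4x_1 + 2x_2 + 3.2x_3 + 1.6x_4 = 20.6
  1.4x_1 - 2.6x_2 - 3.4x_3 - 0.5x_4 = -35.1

x_1 = -5, x_2 = 5, x_3 = 4, x_4 = 3

Row-reduce the augmented matrix:
R1 ← R1 / (9/10).
R2 ← R2 − 17/5·R1.
R3 ← R3 − 7/5·R1.
R4 ← R4 − 7/5·R1.
R2 ← R2 / (-629/45).
R1 ← R1 − 28/9·R2.
R3 ← R3 + 106/45·R2.
R4 ← R4 + 313/45·R2.
R3 ← R3 / (1982/3145).
R1 ← R1 − 236/629·R3.
R2 ← R2 − 643/629·R3.
R4 ← R4 + 3986/3145·R3.
R4 ← R4 / (15539/4955).
R1 ← R1 + 1104/991·R4.
R2 ← R2 + 2672/991·R4.
R3 ← R3 − 5297/1982·R4.
Reading off the reduced rows gives x_1 = -5, x_2 = 5, x_3 = 4, x_4 = 3.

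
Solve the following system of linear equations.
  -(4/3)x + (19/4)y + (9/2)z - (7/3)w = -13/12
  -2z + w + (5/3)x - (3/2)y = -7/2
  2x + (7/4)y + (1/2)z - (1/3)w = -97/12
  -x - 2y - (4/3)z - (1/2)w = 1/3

Row-reduce:
R1 ← R1 / (-4/3).
R2 ← R2 − 5/3·R1.
R3 ← R3 − 2·R1.
R4 ← R4 + 1·R1.
R2 ← R2 / (71/16).
R1 ← R1 + 57/16·R2.
R3 ← R3 − 71/8·R2.
R4 ← R4 + 89/16·R2.
Swap R3 and R4.
R3 ← R3 / (-35/213).
R1 ← R1 + 33/71·R3.
R2 ← R2 − 58/71·R3.
Rank is 3 with 4 unknowns, leaving w free.

infinitely many solutions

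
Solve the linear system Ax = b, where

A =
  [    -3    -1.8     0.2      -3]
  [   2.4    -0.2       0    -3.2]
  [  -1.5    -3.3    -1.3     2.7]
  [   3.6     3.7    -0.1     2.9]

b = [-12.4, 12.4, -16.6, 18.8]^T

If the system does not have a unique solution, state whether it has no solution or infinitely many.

x_1 = 4, x_2 = 2, x_3 = 1, x_4 = -1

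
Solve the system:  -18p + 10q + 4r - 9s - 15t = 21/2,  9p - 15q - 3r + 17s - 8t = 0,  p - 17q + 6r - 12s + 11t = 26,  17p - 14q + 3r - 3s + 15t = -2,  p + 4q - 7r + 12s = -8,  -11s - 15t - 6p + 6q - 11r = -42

Row-reduce:
R1 ← R1 / (-18).
R2 ← R2 − 9·R1.
R3 ← R3 − 1·R1.
R4 ← R4 − 17·R1.
R5 ← R5 − 1·R1.
R6 ← R6 + 6·R1.
R2 ← R2 / (-10).
R1 ← R1 + 5/9·R2.
R3 ← R3 + 148/9·R2.
R4 ← R4 + 41/9·R2.
R5 ← R5 − 41/9·R2.
R6 ← R6 − 8/3·R2.
R3 ← R3 / (118/15).
R1 ← R1 + 1/6·R3.
R2 ← R2 − 1/10·R3.
R4 ← R4 − 217/30·R3.
R5 ← R5 + 217/30·R3.
R6 ← R6 + 63/5·R3.
R4 ← R4 / (18691/1416).
R1 ← R1 + 1267/1416·R4.
R2 ← R2 + 1175/1416·R4.
R3 ← R3 + 2975/708·R4.
R5 ← R5 + 18691/1416·R4.
R6 ← R6 + 40789/708·R4.
Swap R5 and R6.
R5 ← R5 / (-1227256/18691).
R1 ← R1 − 14254/18691·R5.
R2 ← R2 + 8747/18691·R5.
R3 ← R3 + 63382/18691·R5.
R4 ← R4 + 35245/18691·R5.
Row 6 reduces to 0 = 1/2, a contradiction. The system is inconsistent.

no solution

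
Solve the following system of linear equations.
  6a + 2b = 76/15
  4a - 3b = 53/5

a = 7/5, b = -5/3

Row-reduce the augmented matrix:
R1 ← R1 / (6).
R2 ← R2 − 4·R1.
R2 ← R2 / (-13/3).
R1 ← R1 − 1/3·R2.
Reading off the reduced rows gives a = 7/5, b = -5/3.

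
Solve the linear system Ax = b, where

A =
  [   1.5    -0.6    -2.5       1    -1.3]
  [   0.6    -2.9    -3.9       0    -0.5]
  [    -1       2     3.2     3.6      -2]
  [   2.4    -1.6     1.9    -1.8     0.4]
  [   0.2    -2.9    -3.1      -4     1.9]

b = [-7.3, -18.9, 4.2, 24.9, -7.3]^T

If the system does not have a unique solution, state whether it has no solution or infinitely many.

Row-reduce the augmented matrix:
R1 ← R1 / (3/2).
R2 ← R2 − 3/5·R1.
R3 ← R3 + 1·R1.
R4 ← R4 − 12/5·R1.
R5 ← R5 − 1/5·R1.
R2 ← R2 / (-133/50).
R1 ← R1 + 2/5·R2.
R3 ← R3 − 8/5·R2.
R4 ← R4 + 16/25·R2.
R5 ← R5 + 141/50·R2.
R3 ← R3 / (-421/1995).
R1 ← R1 + 491/399·R3.
R2 ← R2 − 145/133·R3.
R4 ← R4 − 1755/266·R3.
R5 ← R5 − 614/1995·R3.
R4 ← R4 / (258011/2105).
R1 ← R1 + 9578/421·R4.
R2 ← R2 − 8820/421·R4.
R3 ← R3 + 8032/421·R4.
R5 ← R5 − 4552/2105·R4.
R5 ← R5 / (-748528/1290055).
R1 ← R1 + 85067/258011·R5.
R2 ← R2 − 19718/258011·R5.
R3 ← R3 − 5329/258011·R5.
R4 ← R4 + 365321/516022·R5.
Reading off the reduced rows gives x_1 = 5, x_2 = 1, x_3 = 5, x_4 = -3, x_5 = -1.

x_1 = 5, x_2 = 1, x_3 = 5, x_4 = -3, x_5 = -1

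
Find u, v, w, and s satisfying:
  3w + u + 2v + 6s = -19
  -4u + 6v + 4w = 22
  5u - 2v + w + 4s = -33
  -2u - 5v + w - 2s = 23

u = -5, v = -1, w = 2, s = -3

Row-reduce the augmented matrix:
R2 ← R2 + 4·R1.
R3 ← R3 − 5·R1.
R4 ← R4 + 2·R1.
R2 ← R2 / (14).
R1 ← R1 − 2·R2.
R3 ← R3 + 12·R2.
R4 ← R4 + 1·R2.
R3 ← R3 / (-2/7).
R1 ← R1 − 5/7·R3.
R2 ← R2 − 8/7·R3.
R4 ← R4 − 57/7·R3.
R4 ← R4 / (-143).
R1 ← R1 + 11·R4.
R2 ← R2 + 20·R4.
R3 ← R3 − 19·R4.
Reading off the reduced rows gives u = -5, v = -1, w = 2, s = -3.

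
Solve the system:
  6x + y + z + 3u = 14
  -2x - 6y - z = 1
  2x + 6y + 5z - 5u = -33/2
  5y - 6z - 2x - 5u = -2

Row-reduce the augmented matrix:
R1 ← R1 / (6).
R2 ← R2 + 2·R1.
R3 ← R3 − 2·R1.
R4 ← R4 + 2·R1.
R2 ← R2 / (-17/3).
R1 ← R1 − 1/6·R2.
R3 ← R3 − 17/3·R2.
R4 ← R4 − 16/3·R2.
R3 ← R3 / (4).
R1 ← R1 − 5/34·R3.
R2 ← R2 − 2/17·R3.
R4 ← R4 + 107/17·R3.
R4 ← R4 / (-743/68).
R1 ← R1 − 97/136·R4.
R2 ← R2 + 1/34·R4.
R3 ← R3 + 5/4·R4.
Reading off the reduced rows gives x = 2, y = -1/2, z = -2, u = 3/2.

x = 2, y = -1/2, z = -2, u = 3/2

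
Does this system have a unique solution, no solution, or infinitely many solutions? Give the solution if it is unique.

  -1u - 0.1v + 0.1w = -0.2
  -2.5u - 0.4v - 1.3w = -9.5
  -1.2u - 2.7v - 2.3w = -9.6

u = 1, v = -2, w = 6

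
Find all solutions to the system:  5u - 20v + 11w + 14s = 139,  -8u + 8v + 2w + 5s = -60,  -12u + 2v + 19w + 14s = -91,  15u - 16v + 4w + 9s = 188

Row-reduce the augmented matrix:
R1 ← R1 / (5).
R2 ← R2 + 8·R1.
R3 ← R3 + 12·R1.
R4 ← R4 − 15·R1.
R2 ← R2 / (-24).
R1 ← R1 + 4·R2.
R3 ← R3 + 46·R2.
R4 ← R4 − 44·R2.
R3 ← R3 / (47/6).
R1 ← R1 + 16/15·R3.
R2 ← R2 + 49/60·R3.
R4 ← R4 − 104/15·R3.
R4 ← R4 / (2029/94).
R1 ← R1 + 229/94·R4.
R2 ← R2 + 311/188·R4.
R3 ← R3 + 59/94·R4.
Reading off the reduced rows gives u = 6, v = -4, w = -5, s = 6.

u = 6, v = -4, w = -5, s = 6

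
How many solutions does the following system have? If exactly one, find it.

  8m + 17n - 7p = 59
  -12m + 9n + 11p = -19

infinitely many solutions

Row-reduce:
R1 ← R1 / (8).
R2 ← R2 + 12·R1.
R2 ← R2 / (69/2).
R1 ← R1 − 17/8·R2.
Rank is 2 with 3 unknowns, leaving p free.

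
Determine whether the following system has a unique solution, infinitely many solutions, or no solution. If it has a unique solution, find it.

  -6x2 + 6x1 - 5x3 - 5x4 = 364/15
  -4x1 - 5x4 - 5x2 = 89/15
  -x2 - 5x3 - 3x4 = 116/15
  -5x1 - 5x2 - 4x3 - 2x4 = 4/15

x1 = 8/5, x2 = -2/3, x3 = -1/3, x4 = -9/5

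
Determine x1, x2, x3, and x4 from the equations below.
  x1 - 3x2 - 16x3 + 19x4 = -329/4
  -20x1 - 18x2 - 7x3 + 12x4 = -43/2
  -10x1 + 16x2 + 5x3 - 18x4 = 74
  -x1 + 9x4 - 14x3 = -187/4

Row-reduce the augmented matrix:
R2 ← R2 + 20·R1.
R3 ← R3 + 10·R1.
R4 ← R4 + 1·R1.
R2 ← R2 / (-78).
R1 ← R1 + 3·R2.
R3 ← R3 + 14·R2.
R4 ← R4 + 3·R2.
R3 ← R3 / (-1252/13).
R1 ← R1 + 89/26·R3.
R2 ← R2 − 109/26·R3.
R4 ← R4 + 453/26·R3.
R4 ← R4 / (-3421/626).
R1 ← R1 − 583/1878·R4.
R2 ← R2 + 1129/1878·R4.
R3 ← R3 + 991/939·R4.
Reading off the reduced rows gives x1 = -5/4, x2 = 0, x3 = 3/2, x4 = -3.

x1 = -5/4, x2 = 0, x3 = 3/2, x4 = -3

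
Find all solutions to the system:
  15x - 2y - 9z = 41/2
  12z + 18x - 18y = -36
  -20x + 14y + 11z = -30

x = -1/2, y = -1/2, z = -3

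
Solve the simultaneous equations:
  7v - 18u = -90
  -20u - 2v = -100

u = 5, v = 0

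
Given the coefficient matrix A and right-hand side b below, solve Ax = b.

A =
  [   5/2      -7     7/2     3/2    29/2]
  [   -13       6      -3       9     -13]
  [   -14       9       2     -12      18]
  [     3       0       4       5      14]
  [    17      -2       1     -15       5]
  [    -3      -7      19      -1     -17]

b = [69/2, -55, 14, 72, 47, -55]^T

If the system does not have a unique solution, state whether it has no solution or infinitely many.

no solution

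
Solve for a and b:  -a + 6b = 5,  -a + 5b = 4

Row-reduce the augmented matrix:
R1 ← R1 / (-1).
R2 ← R2 + 1·R1.
R2 ← R2 / (-1).
R1 ← R1 + 6·R2.
Reading off the reduced rows gives a = 1, b = 1.

a = 1, b = 1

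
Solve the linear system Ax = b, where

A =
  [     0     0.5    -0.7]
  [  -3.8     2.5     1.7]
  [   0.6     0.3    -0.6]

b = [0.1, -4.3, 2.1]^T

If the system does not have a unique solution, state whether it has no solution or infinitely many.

x_1 = 4, x_2 = 3, x_3 = 2

Row-reduce the augmented matrix:
Swap R1 and R2.
R1 ← R1 / (-19/5).
R3 ← R3 − 3/5·R1.
R2 ← R2 / (1/2).
R1 ← R1 + 25/38·R2.
R3 ← R3 − 66/95·R2.
R3 ← R3 / (609/950).
R1 ← R1 + 26/19·R3.
R2 ← R2 + 7/5·R3.
Reading off the reduced rows gives x_1 = 4, x_2 = 3, x_3 = 2.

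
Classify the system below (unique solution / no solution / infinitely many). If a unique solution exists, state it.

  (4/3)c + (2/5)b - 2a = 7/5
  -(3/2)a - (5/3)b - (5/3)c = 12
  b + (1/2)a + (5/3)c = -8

a = -3, b = -3/2, c = -3

Row-reduce the augmented matrix:
R1 ← R1 / (-2).
R2 ← R2 + 3/2·R1.
R3 ← R3 − 1/2·R1.
R2 ← R2 / (-59/30).
R1 ← R1 + 1/5·R2.
R3 ← R3 − 11/10·R2.
R3 ← R3 / (30/59).
R1 ← R1 + 70/177·R3.
R2 ← R2 − 80/59·R3.
Reading off the reduced rows gives a = -3, b = -3/2, c = -3.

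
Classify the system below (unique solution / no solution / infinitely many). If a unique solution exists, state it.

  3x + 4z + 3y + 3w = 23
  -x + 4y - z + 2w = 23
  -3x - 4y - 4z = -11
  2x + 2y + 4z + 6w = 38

Row-reduce the augmented matrix:
R1 ← R1 / (3).
R2 ← R2 + 1·R1.
R3 ← R3 + 3·R1.
R4 ← R4 − 2·R1.
R2 ← R2 / (5).
R1 ← R1 − 1·R2.
R3 ← R3 + 1·R2.
R3 ← R3 / (1/15).
R1 ← R1 − 19/15·R3.
R2 ← R2 − 1/15·R3.
R4 ← R4 − 4/3·R3.
R4 ← R4 / (-68).
R1 ← R1 + 68·R4.
R2 ← R2 + 3·R4.
R3 ← R3 − 54·R4.
Reading off the reduced rows gives x = -3, y = 3, z = 2, w = 5.

x = -3, y = 3, z = 2, w = 5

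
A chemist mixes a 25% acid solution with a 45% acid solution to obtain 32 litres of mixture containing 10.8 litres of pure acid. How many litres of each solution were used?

litres of solution A: 18, litres of solution B: 14

Let a = litres of solution A, b = litres of solution B.
  a + b = 32
  (1/4)a + (9/20)b = 54/5
From equation 1: a = 32 − b.
Substitute into equation 2 and solve: b = 14.
Then a = 18.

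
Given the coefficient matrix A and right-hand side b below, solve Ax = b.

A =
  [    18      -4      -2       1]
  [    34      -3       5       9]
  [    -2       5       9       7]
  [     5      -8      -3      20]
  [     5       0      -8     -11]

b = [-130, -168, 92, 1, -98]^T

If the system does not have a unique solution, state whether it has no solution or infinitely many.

x_1 = -6, x_2 = 5, x_3 = 3, x_4 = 4

Row-reduce the augmented matrix:
R1 ← R1 / (18).
R2 ← R2 − 34·R1.
R3 ← R3 + 2·R1.
R4 ← R4 − 5·R1.
R5 ← R5 − 5·R1.
R2 ← R2 / (41/9).
R1 ← R1 + 2/9·R2.
R3 ← R3 − 41/9·R2.
R4 ← R4 + 62/9·R2.
R5 ← R5 − 10/9·R2.
Swap R3 and R4.
R3 ← R3 / (444/41).
R1 ← R1 − 13/41·R3.
R2 ← R2 − 79/41·R3.
R5 ← R5 + 393/41·R3.
Swap R4 and R5.
R4 ← R4 / (4133/296).
R1 ← R1 + 145/296·R4.
R2 ← R2 + 1143/296·R4.
R3 ← R3 − 833/296·R4.
R5 reduces to 0 = 0, so the extra equation is consistent.
Reading off the reduced rows gives x_1 = -6, x_2 = 5, x_3 = 3, x_4 = 4.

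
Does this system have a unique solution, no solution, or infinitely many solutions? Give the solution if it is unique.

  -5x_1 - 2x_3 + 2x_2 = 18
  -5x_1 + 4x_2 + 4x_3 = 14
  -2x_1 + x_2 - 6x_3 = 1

x_1 = -6, x_2 = -5, x_3 = 1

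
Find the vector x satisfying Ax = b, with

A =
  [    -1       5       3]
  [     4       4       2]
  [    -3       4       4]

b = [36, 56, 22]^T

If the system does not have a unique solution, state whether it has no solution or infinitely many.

x_1 = 6, x_2 = 6, x_3 = 4

Row-reduce the augmented matrix:
R1 ← R1 / (-1).
R2 ← R2 − 4·R1.
R3 ← R3 + 3·R1.
R2 ← R2 / (24).
R1 ← R1 + 5·R2.
R3 ← R3 + 11·R2.
R3 ← R3 / (17/12).
R1 ← R1 + 1/12·R3.
R2 ← R2 − 7/12·R3.
Reading off the reduced rows gives x_1 = 6, x_2 = 6, x_3 = 4.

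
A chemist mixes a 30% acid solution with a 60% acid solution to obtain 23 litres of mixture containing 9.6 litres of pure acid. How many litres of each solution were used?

litres of solution A: 14, litres of solution B: 9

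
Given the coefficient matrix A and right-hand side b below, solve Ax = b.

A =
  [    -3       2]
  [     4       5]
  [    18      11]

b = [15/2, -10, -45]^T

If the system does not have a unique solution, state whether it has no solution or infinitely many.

x_1 = -5/2, x_2 = 0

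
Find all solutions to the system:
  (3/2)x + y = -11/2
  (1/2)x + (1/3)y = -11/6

infinitely many solutions

Row-reduce:
R1 ← R1 / (3/2).
R2 ← R2 − 1/2·R1.
Rank is 1 with 2 unknowns, leaving y free.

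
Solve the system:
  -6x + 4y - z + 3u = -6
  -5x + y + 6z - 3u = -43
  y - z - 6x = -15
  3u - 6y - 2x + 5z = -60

x = 4, y = 4, z = -5, u = -1

Row-reduce the augmented matrix:
R1 ← R1 / (-6).
R2 ← R2 + 5·R1.
R3 ← R3 + 6·R1.
R4 ← R4 + 2·R1.
R2 ← R2 / (-7/3).
R1 ← R1 + 2/3·R2.
R3 ← R3 + 3·R2.
R4 ← R4 + 22/3·R2.
R3 ← R3 / (-123/14).
R1 ← R1 + 25/14·R3.
R2 ← R2 + 41/14·R3.
R4 ← R4 + 113/7·R3.
R4 ← R4 / (484/41).
R1 ← R1 − 10/41·R4.
R2 ← R2 − 1·R4.
R3 ← R3 + 19/41·R4.
Reading off the reduced rows gives x = 4, y = 4, z = -5, u = -1.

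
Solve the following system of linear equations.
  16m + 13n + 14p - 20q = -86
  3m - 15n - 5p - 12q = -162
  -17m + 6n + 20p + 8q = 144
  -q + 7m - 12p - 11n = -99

m = -4, n = 6, p = 0, q = 5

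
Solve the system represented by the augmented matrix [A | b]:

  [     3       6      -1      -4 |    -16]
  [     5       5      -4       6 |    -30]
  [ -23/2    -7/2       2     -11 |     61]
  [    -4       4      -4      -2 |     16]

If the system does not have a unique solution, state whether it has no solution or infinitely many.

infinitely many solutions

Row-reduce:
R1 ← R1 / (3).
R2 ← R2 − 5·R1.
R3 ← R3 + 23/2·R1.
R4 ← R4 + 4·R1.
R2 ← R2 / (-5).
R1 ← R1 − 2·R2.
R3 ← R3 − 39/2·R2.
R4 ← R4 − 12·R2.
R3 ← R3 / (-164/15).
R1 ← R1 + 19/15·R3.
R2 ← R2 − 7/15·R3.
R4 ← R4 + 164/15·R3.
Rank is 3 with 4 unknowns, leaving x_4 free.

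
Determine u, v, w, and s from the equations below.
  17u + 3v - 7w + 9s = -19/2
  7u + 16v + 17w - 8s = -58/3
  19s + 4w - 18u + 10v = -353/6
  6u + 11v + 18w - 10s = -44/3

u = 0, v = -1/3, w = -2, s = -5/2

Row-reduce the augmented matrix:
R1 ← R1 / (17).
R2 ← R2 − 7·R1.
R3 ← R3 + 18·R1.
R4 ← R4 − 6·R1.
R2 ← R2 / (251/17).
R1 ← R1 − 3/17·R2.
R3 ← R3 − 224/17·R2.
R4 ← R4 − 169/17·R2.
R3 ← R3 / (-5310/251).
R1 ← R1 + 163/251·R3.
R2 ← R2 − 338/251·R3.
R4 ← R4 − 1778/251·R3.
R4 ← R4 / (2288/295).
R1 ← R1 + 311/590·R4.
R2 ← R2 − 498/295·R4.
R3 ← R3 + 1087/590·R4.
Reading off the reduced rows gives u = 0, v = -1/3, w = -2, s = -5/2.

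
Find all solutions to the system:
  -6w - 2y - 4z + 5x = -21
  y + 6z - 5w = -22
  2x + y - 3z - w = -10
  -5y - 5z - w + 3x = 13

Row-reduce the augmented matrix:
R1 ← R1 / (5).
R3 ← R3 − 2·R1.
R4 ← R4 − 3·R1.
R1 ← R1 + 2/5·R2.
R3 ← R3 − 9/5·R2.
R4 ← R4 + 19/5·R2.
R3 ← R3 / (-61/5).
R1 ← R1 − 8/5·R3.
R2 ← R2 − 6·R3.
R4 ← R4 − 101/5·R3.
R4 ← R4 / (50/61).
R1 ← R1 + 112/61·R4.
R2 ← R2 − 7/61·R4.
R3 ← R3 + 52/61·R4.
Reading off the reduced rows gives x = 3, y = -4, z = 2, w = 6.

x = 3, y = -4, z = 2, w = 6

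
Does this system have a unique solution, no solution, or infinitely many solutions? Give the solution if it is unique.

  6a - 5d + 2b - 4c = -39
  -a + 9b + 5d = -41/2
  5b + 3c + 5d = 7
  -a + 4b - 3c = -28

Row-reduce:
R1 ← R1 / (6).
R2 ← R2 + 1·R1.
R4 ← R4 + 1·R1.
R2 ← R2 / (28/3).
R1 ← R1 − 1/3·R2.
R3 ← R3 − 5·R2.
R4 ← R4 − 13/3·R2.
R3 ← R3 / (47/14).
R1 ← R1 + 9/14·R3.
R2 ← R2 + 1/14·R3.
R4 ← R4 + 47/14·R3.
Row 4 reduces to 0 = -1/2, a contradiction. The system is inconsistent.

no solution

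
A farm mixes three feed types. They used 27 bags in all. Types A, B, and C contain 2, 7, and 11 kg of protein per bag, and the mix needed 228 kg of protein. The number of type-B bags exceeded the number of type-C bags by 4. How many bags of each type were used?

type-A bags: 1, type-B bags: 15, type-C bags: 11

Let a = type-A bags, b = type-B bags, c = type-C bags.
  a + b + c = 27
  2a + 7b + 11c = 228
  b - c = 4
Row-reduce the augmented matrix:
R2 ← R2 − 2·R1.
R2 ← R2 / (5).
R1 ← R1 − 1·R2.
R3 ← R3 − 1·R2.
R3 ← R3 / (-14/5).
R1 ← R1 + 4/5·R3.
R2 ← R2 − 9/5·R3.
Reading off the reduced rows gives a = 1, b = 15, c = 11.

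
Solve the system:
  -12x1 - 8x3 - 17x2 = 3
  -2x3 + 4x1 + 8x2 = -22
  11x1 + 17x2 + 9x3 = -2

Row-reduce the augmented matrix:
R1 ← R1 / (-12).
R2 ← R2 − 4·R1.
R3 ← R3 − 11·R1.
R2 ← R2 / (7/3).
R1 ← R1 − 17/12·R2.
R3 ← R3 − 17/12·R2.
R3 ← R3 / (9/2).
R1 ← R1 − 7/2·R3.
R2 ← R2 + 2·R3.
Reading off the reduced rows gives x1 = 2, x2 = -3, x3 = 3.

x1 = 2, x2 = -3, x3 = 3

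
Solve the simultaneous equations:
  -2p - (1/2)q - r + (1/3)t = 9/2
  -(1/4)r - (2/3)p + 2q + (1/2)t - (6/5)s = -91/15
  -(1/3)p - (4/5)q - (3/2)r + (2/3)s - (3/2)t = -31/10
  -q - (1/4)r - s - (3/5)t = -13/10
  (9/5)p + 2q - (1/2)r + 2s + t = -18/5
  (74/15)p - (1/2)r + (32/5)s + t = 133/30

no solution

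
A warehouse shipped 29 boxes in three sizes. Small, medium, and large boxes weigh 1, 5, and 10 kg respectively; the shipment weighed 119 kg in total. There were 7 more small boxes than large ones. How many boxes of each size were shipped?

small boxes: 9, medium boxes: 18, large boxes: 2

Let s = small boxes, m = medium boxes, l = large boxes.
  s + m + l = 29
  s + 5m + 10l = 119
  s - l = 7
Row-reduce the augmented matrix:
R2 ← R2 − 1·R1.
R3 ← R3 − 1·R1.
R2 ← R2 / (4).
R1 ← R1 − 1·R2.
R3 ← R3 + 1·R2.
R3 ← R3 / (1/4).
R1 ← R1 + 5/4·R3.
R2 ← R2 − 9/4·R3.
Reading off the reduced rows gives s = 9, m = 18, l = 2.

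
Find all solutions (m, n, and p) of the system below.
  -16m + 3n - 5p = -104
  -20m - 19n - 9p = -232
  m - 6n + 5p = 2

m = 6, n = 4, p = 4

Row-reduce the augmented matrix:
R1 ← R1 / (-16).
R2 ← R2 + 20·R1.
R3 ← R3 − 1·R1.
R2 ← R2 / (-91/4).
R1 ← R1 + 3/16·R2.
R3 ← R3 + 93/16·R2.
R3 ← R3 / (981/182).
R1 ← R1 − 61/182·R3.
R2 ← R2 − 11/91·R3.
Reading off the reduced rows gives m = 6, n = 4, p = 4.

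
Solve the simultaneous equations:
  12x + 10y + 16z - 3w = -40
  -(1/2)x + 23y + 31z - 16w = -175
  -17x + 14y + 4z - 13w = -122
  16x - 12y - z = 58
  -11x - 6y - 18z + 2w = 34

Row-reduce:
R1 ← R1 / (12).
R2 ← R2 + 1/2·R1.
R3 ← R3 + 17·R1.
R4 ← R4 − 16·R1.
R5 ← R5 + 11·R1.
R2 ← R2 / (281/12).
R1 ← R1 − 5/6·R2.
R3 ← R3 − 169/6·R2.
R4 ← R4 + 76/3·R2.
R5 ← R5 − 19/6·R2.
R3 ← R3 / (-3210/281).
R1 ← R1 − 58/281·R3.
R2 ← R2 − 380/281·R3.
R4 ← R4 − 3351/281·R3.
R5 ← R5 + 2140/281·R3.
R4 ← R4 / (-11989/1070).
R1 ← R1 − 194/535·R4.
R2 ← R2 + 93/214·R4.
R3 ← R3 + 201/1070·R4.
Row 5 reduces to 0 = -4/3, a contradiction. The system is inconsistent.

no solution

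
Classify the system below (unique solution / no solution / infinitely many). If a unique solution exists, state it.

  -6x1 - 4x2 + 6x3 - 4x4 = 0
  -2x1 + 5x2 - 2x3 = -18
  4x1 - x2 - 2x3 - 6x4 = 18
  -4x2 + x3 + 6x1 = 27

x1 = 3, x2 = -2, x3 = 1, x4 = -1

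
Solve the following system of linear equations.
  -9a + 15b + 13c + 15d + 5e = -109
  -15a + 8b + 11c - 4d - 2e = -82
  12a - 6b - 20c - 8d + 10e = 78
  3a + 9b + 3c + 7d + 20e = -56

infinitely many solutions

Row-reduce:
R1 ← R1 / (-9).
R2 ← R2 + 15·R1.
R3 ← R3 − 12·R1.
R4 ← R4 − 3·R1.
R2 ← R2 / (-17).
R1 ← R1 + 5/3·R2.
R3 ← R3 − 14·R2.
R4 ← R4 − 14·R2.
R3 ← R3 / (-584/51).
R1 ← R1 + 61/153·R3.
R2 ← R2 − 32/51·R3.
R4 ← R4 + 74/51·R3.
R4 ← R4 / (-1515/146).
R1 ← R1 − 1393/876·R4.
R2 ← R2 − 77/73·R4.
R3 ← R3 − 303/292·R4.
Rank is 4 with 5 unknowns, leaving e free.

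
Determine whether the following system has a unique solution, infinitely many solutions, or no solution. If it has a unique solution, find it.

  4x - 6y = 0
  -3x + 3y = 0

Row-reduce the augmented matrix:
R1 ← R1 / (4).
R2 ← R2 + 3·R1.
R2 ← R2 / (-3/2).
R1 ← R1 + 3/2·R2.
Reading off the reduced rows gives x = 0, y = 0.

x = 0, y = 0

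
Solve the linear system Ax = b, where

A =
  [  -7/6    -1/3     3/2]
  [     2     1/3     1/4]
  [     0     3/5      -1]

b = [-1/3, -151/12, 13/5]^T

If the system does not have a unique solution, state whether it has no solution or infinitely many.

x_1 = -5, x_2 = -4, x_3 = -5

Row-reduce the augmented matrix:
R1 ← R1 / (-7/6).
R2 ← R2 − 2·R1.
R2 ← R2 / (-5/21).
R1 ← R1 − 2/7·R2.
R3 ← R3 − 3/5·R2.
R3 ← R3 / (611/100).
R1 ← R1 − 21/10·R3.
R2 ← R2 + 237/20·R3.
Reading off the reduced rows gives x_1 = -5, x_2 = -4, x_3 = -5.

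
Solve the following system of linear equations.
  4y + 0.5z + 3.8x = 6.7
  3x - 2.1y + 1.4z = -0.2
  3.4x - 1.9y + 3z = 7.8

Row-reduce the augmented matrix:
R1 ← R1 / (19/5).
R2 ← R2 − 3·R1.
R3 ← R3 − 17/5·R1.
R2 ← R2 / (-999/190).
R1 ← R1 − 20/19·R2.
R3 ← R3 + 1041/190·R2.
R3 ← R3 / (2506/1665).
R1 ← R1 − 665/1998·R3.
R2 ← R2 + 191/999·R3.
Reading off the reduced rows gives x = -1, y = 2, z = 5.

x = -1, y = 2, z = 5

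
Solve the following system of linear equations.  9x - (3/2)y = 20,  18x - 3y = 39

no solution

Row-reduce:
R1 ← R1 / (9).
R2 ← R2 − 18·R1.
Row 2 reduces to 0 = -1, a contradiction. The system is inconsistent.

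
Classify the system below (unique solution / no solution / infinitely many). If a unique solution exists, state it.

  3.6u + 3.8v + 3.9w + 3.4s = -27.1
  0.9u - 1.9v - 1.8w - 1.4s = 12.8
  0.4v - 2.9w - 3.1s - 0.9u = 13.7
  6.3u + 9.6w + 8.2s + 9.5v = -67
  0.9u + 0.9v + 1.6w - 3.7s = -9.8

Row-reduce the augmented matrix:
R1 ← R1 / (18/5).
R2 ← R2 − 9/10·R1.
R3 ← R3 + 9/10·R1.
R4 ← R4 − 63/10·R1.
R5 ← R5 − 9/10·R1.
R2 ← R2 / (-57/20).
R1 ← R1 − 19/18·R2.
R3 ← R3 − 27/20·R2.
R4 ← R4 − 57/20·R2.
R5 ← R5 + 1/20·R2.
R3 ← R3 / (-1231/380).
R1 ← R1 − 1/18·R3.
R2 ← R2 − 37/38·R3.
R5 ← R5 − 64/95·R3.
Swap R4 and R5.
R4 ← R4 / (-64013/12310).
R1 ← R1 − 601/11079·R4.
R2 ← R2 + 255/1231·R4.
R3 ← R3 − 1260/1231·R4.
R5 reduces to 0 = 0, so the extra equation is consistent.
Reading off the reduced rows gives u = 0, v = -2, w = -5, s = 0.

u = 0, v = -2, w = -5, s = 0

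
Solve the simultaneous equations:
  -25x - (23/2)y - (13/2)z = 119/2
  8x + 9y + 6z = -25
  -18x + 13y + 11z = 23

no solution

Row-reduce:
R1 ← R1 / (-25).
R2 ← R2 − 8·R1.
R3 ← R3 + 18·R1.
R2 ← R2 / (133/25).
R1 ← R1 − 23/50·R2.
R3 ← R3 − 532/25·R2.
Row 3 reduces to 0 = 4, a contradiction. The system is inconsistent.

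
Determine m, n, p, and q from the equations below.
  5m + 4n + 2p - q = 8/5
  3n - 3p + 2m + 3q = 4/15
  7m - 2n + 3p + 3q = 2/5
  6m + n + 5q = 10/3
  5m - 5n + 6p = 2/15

Row-reduce the augmented matrix:
R1 ← R1 / (5).
R2 ← R2 − 2·R1.
R3 ← R3 − 7·R1.
R4 ← R4 − 6·R1.
R5 ← R5 − 5·R1.
R2 ← R2 / (7/5).
R1 ← R1 − 4/5·R2.
R3 ← R3 + 38/5·R2.
R4 ← R4 + 19/5·R2.
R5 ← R5 + 9·R2.
R3 ← R3 / (-143/7).
R1 ← R1 − 18/7·R3.
R2 ← R2 + 19/7·R3.
R4 ← R4 + 89/7·R3.
R5 ← R5 + 143/7·R3.
R4 ← R4 / (172/143).
R1 ← R1 − 105/143·R4.
R2 ← R2 + 87/143·R4.
R3 ← R3 + 160/143·R4.
R5 reduces to 0 = 0, so the extra equation is consistent.
Reading off the reduced rows gives m = -5/3, n = 5/3, p = 14/5, q = 7/3.

m = -5/3, n = 5/3, p = 14/5, q = 7/3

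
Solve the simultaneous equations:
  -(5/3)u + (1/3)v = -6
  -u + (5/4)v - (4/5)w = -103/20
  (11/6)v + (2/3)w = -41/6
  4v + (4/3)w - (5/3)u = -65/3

no solution

Row-reduce:
R1 ← R1 / (-5/3).
R2 ← R2 + 1·R1.
R4 ← R4 + 5/3·R1.
R2 ← R2 / (21/20).
R1 ← R1 + 1/5·R2.
R3 ← R3 − 11/6·R2.
R4 ← R4 − 11/3·R2.
R3 ← R3 / (130/63).
R1 ← R1 + 16/105·R3.
R2 ← R2 + 16/21·R3.
R4 ← R4 − 260/63·R3.
Row 4 reduces to 0 = -2, a contradiction. The system is inconsistent.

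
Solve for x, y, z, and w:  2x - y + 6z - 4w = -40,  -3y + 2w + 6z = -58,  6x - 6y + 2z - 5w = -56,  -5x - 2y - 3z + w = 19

Row-reduce the augmented matrix:
R1 ← R1 / (2).
R3 ← R3 − 6·R1.
R4 ← R4 + 5·R1.
R2 ← R2 / (-3).
R1 ← R1 + 1/2·R2.
R3 ← R3 + 3·R2.
R4 ← R4 + 9/2·R2.
R3 ← R3 / (-22).
R1 ← R1 − 2·R3.
R2 ← R2 + 2·R3.
R4 ← R4 − 3·R3.
R4 ← R4 / (-249/22).
R1 ← R1 + 62/33·R4.
R2 ← R2 + 37/33·R4.
R3 ← R3 + 5/22·R4.
Reading off the reduced rows gives x = -3, y = 6, z = -6, w = -2.

x = -3, y = 6, z = -6, w = -2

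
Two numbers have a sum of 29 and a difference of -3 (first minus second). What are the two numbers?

first number: 13, second number: 16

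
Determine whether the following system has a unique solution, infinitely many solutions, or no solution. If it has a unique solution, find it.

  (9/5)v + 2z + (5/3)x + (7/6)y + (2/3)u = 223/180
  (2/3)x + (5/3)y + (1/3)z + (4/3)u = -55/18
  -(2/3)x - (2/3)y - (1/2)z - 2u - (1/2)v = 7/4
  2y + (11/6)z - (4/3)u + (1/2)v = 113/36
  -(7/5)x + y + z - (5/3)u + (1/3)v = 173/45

Row-reduce the augmented matrix:
R1 ← R1 / (5/3).
R2 ← R2 − 2/3·R1.
R3 ← R3 + 2/3·R1.
R5 ← R5 + 7/5·R1.
R2 ← R2 / (6/5).
R1 ← R1 − 7/10·R2.
R3 ← R3 + 1/5·R2.
R4 ← R4 − 2·R2.
R5 ← R5 − 99/50·R2.
R3 ← R3 / (2/9).
R1 ← R1 − 53/36·R3.
R2 ← R2 + 7/18·R3.
R4 ← R4 − 47/18·R3.
R5 ← R5 − 69/20·R3.
R4 ← R4 / (91/6).
R1 ← R1 − 121/12·R4.
R2 ← R2 + 11/6·R4.
R3 ← R3 + 7·R4.
R5 ← R5 − 1277/60·R4.
R5 ← R5 / (1451/1950).
R1 ← R1 − 127/260·R5.
R2 ← R2 + 47/130·R5.
R3 ← R3 − 9/13·R5.
R4 ← R4 − 9/260·R5.
Reading off the reduced rows gives x = -1, y = -3/2, z = 3, u = -2/3, v = -1/2.

x = -1, y = -3/2, z = 3, u = -2/3, v = -1/2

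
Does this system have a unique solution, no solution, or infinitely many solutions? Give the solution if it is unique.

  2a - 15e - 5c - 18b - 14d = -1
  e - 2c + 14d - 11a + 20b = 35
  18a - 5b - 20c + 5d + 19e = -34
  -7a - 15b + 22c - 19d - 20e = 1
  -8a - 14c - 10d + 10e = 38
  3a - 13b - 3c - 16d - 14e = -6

Row-reduce:
R1 ← R1 / (2).
R2 ← R2 + 11·R1.
R3 ← R3 − 18·R1.
R4 ← R4 + 7·R1.
R5 ← R5 + 8·R1.
R6 ← R6 − 3·R1.
R2 ← R2 / (-79).
R1 ← R1 + 9·R2.
R3 ← R3 − 157·R2.
R4 ← R4 + 78·R2.
R5 ← R5 + 72·R2.
R6 ← R6 − 14·R2.
R3 ← R3 / (-5313/158).
R1 ← R1 − 68/79·R3.
R2 ← R2 − 59/158·R3.
R4 ← R4 − 5313/158·R3.
R5 ← R5 + 562/79·R3.
R6 ← R6 + 115/158·R3.
Swap R4 and R5.
R4 ← R4 / (-52114/5313).
R1 ← R1 − 1730/5313·R4.
R2 ← R2 − 4579/5313·R4.
R3 ← R3 + 916/5313·R4.
R6 ← R6 + 1453/231·R4.
Swap R5 and R6.
R5 ← R5 / (-584213/26057).
R1 ← R1 − 63651/26057·R5.
R2 ← R2 − 84021/26057·R5.
R3 ← R3 + 5717/26057·R5.
R4 ← R4 + 68974/26057·R5.
Row 6 reduces to 0 = 2, a contradiction. The system is inconsistent.

no solution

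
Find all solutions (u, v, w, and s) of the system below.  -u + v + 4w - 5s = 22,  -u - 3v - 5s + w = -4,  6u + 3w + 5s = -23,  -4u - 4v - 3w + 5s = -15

u = -4, v = 5, w = 2, s = -1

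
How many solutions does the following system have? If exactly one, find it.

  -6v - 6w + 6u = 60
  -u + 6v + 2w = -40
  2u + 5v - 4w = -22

Row-reduce the augmented matrix:
R1 ← R1 / (6).
R2 ← R2 + 1·R1.
R3 ← R3 − 2·R1.
R2 ← R2 / (5).
R1 ← R1 + 1·R2.
R3 ← R3 − 7·R2.
R3 ← R3 / (-17/5).
R1 ← R1 + 4/5·R3.
R2 ← R2 − 1/5·R3.
Reading off the reduced rows gives u = 4, v = -6, w = 0.

u = 4, v = -6, w = 0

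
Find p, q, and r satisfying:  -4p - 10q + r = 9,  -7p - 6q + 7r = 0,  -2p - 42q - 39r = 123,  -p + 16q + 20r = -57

p = -3, q = 0, r = -3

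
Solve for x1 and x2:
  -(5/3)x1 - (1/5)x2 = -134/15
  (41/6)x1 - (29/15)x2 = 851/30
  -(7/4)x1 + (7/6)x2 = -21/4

Row-reduce the augmented matrix:
R1 ← R1 / (-5/3).
R2 ← R2 − 41/6·R1.
R3 ← R3 + 7/4·R1.
R2 ← R2 / (-413/150).
R1 ← R1 − 3/25·R2.
R3 ← R3 − 413/300·R2.
R3 reduces to 0 = 0, so the extra equation is consistent.
Reading off the reduced rows gives x1 = 5, x2 = 3.

x1 = 5, x2 = 3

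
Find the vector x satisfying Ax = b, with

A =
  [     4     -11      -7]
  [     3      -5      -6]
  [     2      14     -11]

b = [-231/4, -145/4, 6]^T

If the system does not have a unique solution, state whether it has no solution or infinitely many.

x_1 = -5/2, x_2 = 11/4, x_3 = 5/2

Row-reduce the augmented matrix:
R1 ← R1 / (4).
R2 ← R2 − 3·R1.
R3 ← R3 − 2·R1.
R2 ← R2 / (13/4).
R1 ← R1 + 11/4·R2.
R3 ← R3 − 39/2·R2.
R3 ← R3 / (-3).
R1 ← R1 + 31/13·R3.
R2 ← R2 + 3/13·R3.
Reading off the reduced rows gives x_1 = -5/2, x_2 = 11/4, x_3 = 5/2.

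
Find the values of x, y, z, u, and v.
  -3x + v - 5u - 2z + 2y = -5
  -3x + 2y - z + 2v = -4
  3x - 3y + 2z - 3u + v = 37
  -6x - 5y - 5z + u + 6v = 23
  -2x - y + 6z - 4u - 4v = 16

x = 1, y = -4, z = 5, u = -2, v = 6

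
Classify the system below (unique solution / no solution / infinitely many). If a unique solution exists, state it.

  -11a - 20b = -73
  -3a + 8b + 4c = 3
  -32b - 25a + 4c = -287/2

no solution

Row-reduce:
R1 ← R1 / (-11).
R2 ← R2 + 3·R1.
R3 ← R3 + 25·R1.
R2 ← R2 / (148/11).
R1 ← R1 − 20/11·R2.
R3 ← R3 − 148/11·R2.
Row 3 reduces to 0 = -1/2, a contradiction. The system is inconsistent.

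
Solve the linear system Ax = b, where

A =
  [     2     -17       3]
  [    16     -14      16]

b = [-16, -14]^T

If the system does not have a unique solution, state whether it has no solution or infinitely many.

Row-reduce:
R1 ← R1 / (2).
R2 ← R2 − 16·R1.
R2 ← R2 / (122).
R1 ← R1 + 17/2·R2.
Rank is 2 with 3 unknowns, leaving x_3 free.

infinitely many solutions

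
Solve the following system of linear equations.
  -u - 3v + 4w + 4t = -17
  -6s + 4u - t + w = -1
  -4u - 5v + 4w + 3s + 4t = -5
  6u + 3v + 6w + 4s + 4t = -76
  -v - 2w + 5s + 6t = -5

Row-reduce the augmented matrix:
R1 ← R1 / (-1).
R2 ← R2 − 4·R1.
R3 ← R3 + 4·R1.
R4 ← R4 − 6·R1.
R2 ← R2 / (-12).
R1 ← R1 − 3·R2.
R3 ← R3 − 7·R2.
R4 ← R4 + 15·R2.
R5 ← R5 + 1·R2.
R3 ← R3 / (-25/12).
R1 ← R1 − 1/4·R3.
R2 ← R2 + 17/12·R3.
R4 ← R4 − 35/4·R3.
R5 ← R5 + 41/12·R3.
R4 ← R4 / (47/5).
R1 ← R1 + 39/25·R4.
R2 ← R2 − 21/25·R4.
R3 ← R3 − 6/25·R4.
R5 ← R5 − 158/25·R4.
R5 ← R5 / (3064/235).
R1 ← R1 + 322/235·R5.
R2 ← R2 − 318/235·R5.
R3 ← R3 − 393/235·R5.
R4 ← R4 + 22/47·R5.
Reading off the reduced rows gives u = -1, v = -6, w = -6, s = -1, t = -3.

u = -1, v = -6, w = -6, s = -1, t = -3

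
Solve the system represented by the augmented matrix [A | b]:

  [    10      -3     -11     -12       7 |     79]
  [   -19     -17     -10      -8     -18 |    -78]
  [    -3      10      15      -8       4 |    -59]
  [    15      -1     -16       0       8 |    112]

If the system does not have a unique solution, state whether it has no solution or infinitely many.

Row-reduce:
R1 ← R1 / (10).
R2 ← R2 + 19·R1.
R3 ← R3 + 3·R1.
R4 ← R4 − 15·R1.
R2 ← R2 / (-227/10).
R1 ← R1 + 3/10·R2.
R3 ← R3 − 91/10·R2.
R4 ← R4 − 7/2·R2.
R3 ← R3 / (-156/227).
R1 ← R1 + 157/227·R3.
R2 ← R2 − 309/227·R3.
R4 ← R4 + 968/227·R3.
R4 ← R4 / (2104/13).
R1 ← R1 − 303/13·R4.
R2 ← R2 + 599/13·R4.
R3 ← R3 − 453/13·R4.
Rank is 4 with 5 unknowns, leaving x_5 free.

infinitely many solutions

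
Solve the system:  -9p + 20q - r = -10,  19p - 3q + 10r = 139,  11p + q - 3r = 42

Row-reduce the augmented matrix:
R1 ← R1 / (-9).
R2 ← R2 − 19·R1.
R3 ← R3 − 11·R1.
R2 ← R2 / (353/9).
R1 ← R1 + 20/9·R2.
R3 ← R3 − 229/9·R2.
R3 ← R3 / (-3297/353).
R1 ← R1 − 197/353·R3.
R2 ← R2 − 71/353·R3.
Reading off the reduced rows gives p = 5, q = 2, r = 5.

p = 5, q = 2, r = 5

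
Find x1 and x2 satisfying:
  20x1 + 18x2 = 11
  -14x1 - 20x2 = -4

x1 = 1, x2 = -1/2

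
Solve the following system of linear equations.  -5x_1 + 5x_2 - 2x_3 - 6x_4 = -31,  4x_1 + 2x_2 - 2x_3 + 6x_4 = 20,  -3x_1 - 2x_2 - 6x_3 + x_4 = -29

Row-reduce:
R1 ← R1 / (-5).
R2 ← R2 − 4·R1.
R3 ← R3 + 3·R1.
R2 ← R2 / (6).
R1 ← R1 + 1·R2.
R3 ← R3 + 5·R2.
R3 ← R3 / (-39/5).
R1 ← R1 + 1/5·R3.
R2 ← R2 + 3/5·R3.
Rank is 3 with 4 unknowns, leaving x_4 free.

infinitely many solutions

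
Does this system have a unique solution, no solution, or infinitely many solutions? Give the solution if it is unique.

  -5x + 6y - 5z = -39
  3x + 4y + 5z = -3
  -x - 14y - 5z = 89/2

Row-reduce:
R1 ← R1 / (-5).
R2 ← R2 − 3·R1.
R3 ← R3 + 1·R1.
R2 ← R2 / (38/5).
R1 ← R1 + 6/5·R2.
R3 ← R3 + 76/5·R2.
Row 3 reduces to 0 = -1/2, a contradiction. The system is inconsistent.

no solution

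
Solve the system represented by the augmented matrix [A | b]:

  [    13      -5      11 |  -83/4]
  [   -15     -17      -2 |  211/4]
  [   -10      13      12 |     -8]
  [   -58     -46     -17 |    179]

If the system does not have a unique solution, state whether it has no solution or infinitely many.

Row-reduce the augmented matrix:
R1 ← R1 / (13).
R2 ← R2 + 15·R1.
R3 ← R3 + 10·R1.
R4 ← R4 + 58·R1.
R2 ← R2 / (-296/13).
R1 ← R1 + 5/13·R2.
R3 ← R3 − 119/13·R2.
R4 ← R4 + 888/13·R2.
R3 ← R3 / (7329/296).
R1 ← R1 − 197/296·R3.
R2 ← R2 + 139/296·R3.
R4 reduces to 0 = 0, so the extra equation is consistent.
Reading off the reduced rows gives x_1 = -7/4, x_2 = -3/2, x_3 = -1/2.

x_1 = -7/4, x_2 = -3/2, x_3 = -1/2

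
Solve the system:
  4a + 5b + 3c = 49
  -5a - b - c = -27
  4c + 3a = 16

Row-reduce the augmented matrix:
R1 ← R1 / (4).
R2 ← R2 + 5·R1.
R3 ← R3 − 3·R1.
R2 ← R2 / (21/4).
R1 ← R1 − 5/4·R2.
R3 ← R3 + 15/4·R2.
R3 ← R3 / (26/7).
R1 ← R1 − 2/21·R3.
R2 ← R2 − 11/21·R3.
Reading off the reduced rows gives a = 4, b = 6, c = 1.

a = 4, b = 6, c = 1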